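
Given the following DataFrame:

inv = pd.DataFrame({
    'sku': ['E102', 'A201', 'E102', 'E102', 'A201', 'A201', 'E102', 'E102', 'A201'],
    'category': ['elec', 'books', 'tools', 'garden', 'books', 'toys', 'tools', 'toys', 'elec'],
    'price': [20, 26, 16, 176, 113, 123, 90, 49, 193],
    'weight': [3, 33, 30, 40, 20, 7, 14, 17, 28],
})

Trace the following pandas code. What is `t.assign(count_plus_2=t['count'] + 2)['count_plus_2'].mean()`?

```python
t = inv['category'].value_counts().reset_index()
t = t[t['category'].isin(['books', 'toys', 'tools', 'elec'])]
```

4.0

value_counts of category:
category
elec      2
books     2
tools     2
toys      2
garden    1
Name: count, dtype: int64
reset_index():
  category  count
0     elec      2
1    books      2
2    tools      2
3     toys      2
4   garden      1
filter rows where category in ['books', 'toys', 'tools', 'elec']:
  category  count
0     elec      2
1    books      2
2    tools      2
3     toys      2
add column count_plus_2 = t['count'] + 2:
  category  count  count_plus_2
0     elec      2             4
1    books      2             4
2    tools      2             4
3     toys      2             4
The mean of column 'count_plus_2' is 4.0.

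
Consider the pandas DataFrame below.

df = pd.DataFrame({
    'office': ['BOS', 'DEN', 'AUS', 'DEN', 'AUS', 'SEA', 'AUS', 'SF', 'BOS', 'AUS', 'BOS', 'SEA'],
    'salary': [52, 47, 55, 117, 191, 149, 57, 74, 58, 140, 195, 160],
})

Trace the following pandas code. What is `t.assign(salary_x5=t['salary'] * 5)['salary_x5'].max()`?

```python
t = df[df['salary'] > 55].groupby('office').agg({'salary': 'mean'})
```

filter rows where salary > 55:
   office  salary
3     DEN     117
4     AUS     191
5     SEA     149
6     AUS      57
7      SF      74
8     BOS      58
9     AUS     140
10    BOS     195
11    SEA     160
group by office, mean of salary:
            salary
office            
AUS     129.333333
BOS     126.500000
DEN     117.000000
SEA     154.500000
SF       74.000000
add column salary_x5 = t['salary'] * 5:
            salary   salary_x5
office                        
AUS     129.333333  646.666667
BOS     126.500000  632.500000
DEN     117.000000  585.000000
SEA     154.500000  772.500000
SF       74.000000  370.000000
So max() = 772.5.

772.5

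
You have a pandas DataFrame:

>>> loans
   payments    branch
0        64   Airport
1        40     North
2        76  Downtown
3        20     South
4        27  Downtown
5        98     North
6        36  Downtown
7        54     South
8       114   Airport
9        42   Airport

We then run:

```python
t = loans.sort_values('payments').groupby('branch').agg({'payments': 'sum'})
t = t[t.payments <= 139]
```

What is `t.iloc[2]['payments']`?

74

sort by payments:
   payments    branch
3        20     South
4        27  Downtown
6        36  Downtown
1        40     North
9        42   Airport
7        54     South
0        64   Airport
2        76  Downtown
5        98     North
8       114   Airport
group by branch, sum of payments:
          payments
branch            
Airport        220
Downtown       139
North          138
South           74
filter rows where payments <= 139:
          payments
branch            
Downtown       139
North          138
South           74
So iloc[2]['payments'] = 74.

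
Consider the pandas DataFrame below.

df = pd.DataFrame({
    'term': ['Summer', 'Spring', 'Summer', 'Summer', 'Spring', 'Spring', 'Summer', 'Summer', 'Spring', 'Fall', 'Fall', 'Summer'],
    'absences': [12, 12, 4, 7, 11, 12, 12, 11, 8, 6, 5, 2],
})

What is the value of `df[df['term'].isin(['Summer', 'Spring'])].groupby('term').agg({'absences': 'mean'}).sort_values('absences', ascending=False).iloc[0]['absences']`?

10.75

filter rows where term in ['Summer', 'Spring']:
      term  absences
0   Summer        12
1   Spring        12
2   Summer         4
3   Summer         7
4   Spring        11
5   Spring        12
6   Summer        12
7   Summer        11
8   Spring         8
11  Summer         2
group by term, mean of absences:
        absences
term            
Spring     10.75
Summer      8.00
sort by absences descending:
        absences
term            
Spring     10.75
Summer      8.00
value at position 0, column 'absences' → 10.75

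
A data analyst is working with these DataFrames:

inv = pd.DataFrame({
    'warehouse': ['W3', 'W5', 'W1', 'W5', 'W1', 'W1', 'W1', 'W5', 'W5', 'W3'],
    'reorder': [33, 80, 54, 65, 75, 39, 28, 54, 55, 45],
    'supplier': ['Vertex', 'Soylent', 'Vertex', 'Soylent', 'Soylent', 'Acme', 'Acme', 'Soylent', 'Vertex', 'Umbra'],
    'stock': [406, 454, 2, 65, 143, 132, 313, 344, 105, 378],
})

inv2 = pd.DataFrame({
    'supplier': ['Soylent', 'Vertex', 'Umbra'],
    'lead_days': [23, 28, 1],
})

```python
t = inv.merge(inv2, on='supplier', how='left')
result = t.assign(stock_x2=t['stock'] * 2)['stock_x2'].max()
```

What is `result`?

merge on 'supplier' (how='left') → 10 rows:
  warehouse  reorder supplier  stock  lead_days
0        W3       33   Vertex    406       28.0
1        W5       80  Soylent    454       23.0
2        W1       54   Vertex      2       28.0
3        W5       65  Soylent     65       23.0
4        W1       75  Soylent    143       23.0
5        W1       39     Acme    132        NaN
6        W1       28     Acme    313        NaN
7        W5       54  Soylent    344       23.0
8        W5       55   Vertex    105       28.0
9        W3       45    Umbra    378        1.0
add column stock_x2 = t['stock'] * 2:
  warehouse  reorder supplier  stock  lead_days  stock_x2
0        W3       33   Vertex    406       28.0       812
1        W5       80  Soylent    454       23.0       908
2        W1       54   Vertex      2       28.0         4
3        W5       65  Soylent     65       23.0       130
4        W1       75  Soylent    143       23.0       286
5        W1       39     Acme    132        NaN       264
6        W1       28     Acme    313        NaN       626
7        W5       54  Soylent    344       23.0       688
8        W5       55   Vertex    105       28.0       210
9        W3       45    Umbra    378        1.0       756
Finally, max of column 'stock_x2' = 908.

908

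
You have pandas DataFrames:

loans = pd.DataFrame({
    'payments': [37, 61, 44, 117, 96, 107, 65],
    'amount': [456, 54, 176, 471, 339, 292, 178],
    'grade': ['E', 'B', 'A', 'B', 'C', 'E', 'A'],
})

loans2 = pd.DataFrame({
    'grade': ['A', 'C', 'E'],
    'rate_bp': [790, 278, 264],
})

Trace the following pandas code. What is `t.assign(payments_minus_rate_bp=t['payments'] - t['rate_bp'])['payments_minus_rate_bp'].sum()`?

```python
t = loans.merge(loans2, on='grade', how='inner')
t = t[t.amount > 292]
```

merge on 'grade' (how='inner') → 5 rows:
   payments  amount grade  rate_bp
0        37     456     E      264
1        44     176     A      790
2        96     339     C      278
3       107     292     E      264
4        65     178     A      790
filter rows where amount > 292:
   payments  amount grade  rate_bp
0        37     456     E      264
2        96     339     C      278
add column payments_minus_rate_bp = t['payments'] - t['rate_bp']:
   payments  amount grade  rate_bp  payments_minus_rate_bp
0        37     456     E      264                    -227
2        96     339     C      278                    -182
Hence -409.

-409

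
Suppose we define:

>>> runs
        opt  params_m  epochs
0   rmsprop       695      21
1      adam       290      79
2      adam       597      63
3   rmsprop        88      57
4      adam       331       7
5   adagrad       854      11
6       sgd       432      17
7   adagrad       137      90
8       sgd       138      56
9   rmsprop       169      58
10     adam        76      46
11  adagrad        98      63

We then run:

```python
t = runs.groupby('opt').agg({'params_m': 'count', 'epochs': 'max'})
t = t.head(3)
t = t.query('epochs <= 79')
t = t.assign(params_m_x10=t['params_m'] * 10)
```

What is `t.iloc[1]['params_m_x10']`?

group by opt: count(params_m), max(epochs):
         params_m  epochs
opt                      
adagrad         3      90
adam            4      79
rmsprop         3      58
sgd             2      56
take first 3 rows:
         params_m  epochs
opt                      
adagrad         3      90
adam            4      79
rmsprop         3      58
filter rows where epochs <= 79:
         params_m  epochs
opt                      
adam            4      79
rmsprop         3      58
add column params_m_x10 = t['params_m'] * 10:
         params_m  epochs  params_m_x10
opt                                    
adam            4      79            40
rmsprop         3      58            30

30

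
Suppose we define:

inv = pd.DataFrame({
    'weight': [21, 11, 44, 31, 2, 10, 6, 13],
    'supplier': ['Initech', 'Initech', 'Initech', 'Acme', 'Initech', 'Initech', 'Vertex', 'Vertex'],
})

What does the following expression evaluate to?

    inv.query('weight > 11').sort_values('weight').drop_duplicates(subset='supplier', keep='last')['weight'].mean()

29.3333333333

filter rows where weight > 11:
   weight supplier
0      21  Initech
2      44  Initech
3      31     Acme
7      13   Vertex
sort by weight:
   weight supplier
7      13   Vertex
0      21  Initech
3      31     Acme
2      44  Initech
drop duplicate supplier (keep=last):
   weight supplier
7      13   Vertex
3      31     Acme
2      44  Initech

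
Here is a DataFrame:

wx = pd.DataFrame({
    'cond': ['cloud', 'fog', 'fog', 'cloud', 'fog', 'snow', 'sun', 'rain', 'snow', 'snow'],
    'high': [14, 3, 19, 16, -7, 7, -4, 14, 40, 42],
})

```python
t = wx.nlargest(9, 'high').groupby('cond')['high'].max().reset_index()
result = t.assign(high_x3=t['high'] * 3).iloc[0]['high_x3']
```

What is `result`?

48

take 9 rows with largest high:
    cond  high
9   snow    42
8   snow    40
2    fog    19
3  cloud    16
0  cloud    14
7   rain    14
5   snow     7
1    fog     3
6    sun    -4
group by cond, max of high:
cond
cloud    16
fog      19
rain     14
snow     42
sun      -4
Name: high, dtype: int64
reset_index():
    cond  high
0  cloud    16
1    fog    19
2   rain    14
3   snow    42
4    sun    -4
add column high_x3 = t['high'] * 3:
    cond  high  high_x3
0  cloud    16       48
1    fog    19       57
2   rain    14       42
3   snow    42      126
4    sun    -4      -12
The value at position 0, column 'high_x3' is 48.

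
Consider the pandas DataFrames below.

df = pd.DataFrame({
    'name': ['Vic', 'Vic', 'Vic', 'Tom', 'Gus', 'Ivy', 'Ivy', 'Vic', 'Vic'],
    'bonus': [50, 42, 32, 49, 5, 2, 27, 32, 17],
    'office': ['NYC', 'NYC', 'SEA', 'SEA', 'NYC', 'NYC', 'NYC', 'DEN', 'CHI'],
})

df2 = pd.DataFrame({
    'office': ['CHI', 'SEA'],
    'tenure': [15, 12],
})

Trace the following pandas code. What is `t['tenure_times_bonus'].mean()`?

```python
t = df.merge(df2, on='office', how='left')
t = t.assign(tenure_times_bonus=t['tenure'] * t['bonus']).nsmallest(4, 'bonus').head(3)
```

merge on 'office' (how='left') → 9 rows:
  name  bonus office  tenure
0  Vic     50    NYC     NaN
1  Vic     42    NYC     NaN
2  Vic     32    SEA    12.0
3  Tom     49    SEA    12.0
4  Gus      5    NYC     NaN
5  Ivy      2    NYC     NaN
6  Ivy     27    NYC     NaN
7  Vic     32    DEN     NaN
8  Vic     17    CHI    15.0
add column tenure_times_bonus = t['tenure'] * t['bonus']:
  name  bonus office  tenure  tenure_times_bonus
0  Vic     50    NYC     NaN                 NaN
1  Vic     42    NYC     NaN                 NaN
2  Vic     32    SEA    12.0               384.0
3  Tom     49    SEA    12.0               588.0
4  Gus      5    NYC     NaN                 NaN
5  Ivy      2    NYC     NaN                 NaN
6  Ivy     27    NYC     NaN                 NaN
7  Vic     32    DEN     NaN                 NaN
8  Vic     17    CHI    15.0               255.0
take 4 rows with smallest bonus:
  name  bonus office  tenure  tenure_times_bonus
5  Ivy      2    NYC     NaN                 NaN
4  Gus      5    NYC     NaN                 NaN
8  Vic     17    CHI    15.0               255.0
6  Ivy     27    NYC     NaN                 NaN
take first 3 rows:
  name  bonus office  tenure  tenure_times_bonus
5  Ivy      2    NYC     NaN                 NaN
4  Gus      5    NYC     NaN                 NaN
8  Vic     17    CHI    15.0               255.0
Reading off the mean of column 'tenure_times_bonus', we get 255.0.

255.0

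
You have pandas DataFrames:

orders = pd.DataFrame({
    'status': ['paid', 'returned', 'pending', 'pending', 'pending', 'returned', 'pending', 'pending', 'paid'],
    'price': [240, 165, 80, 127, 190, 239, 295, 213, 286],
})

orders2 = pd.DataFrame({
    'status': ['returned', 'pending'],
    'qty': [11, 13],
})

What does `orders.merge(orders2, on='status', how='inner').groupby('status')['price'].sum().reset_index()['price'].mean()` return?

654.5

merge on 'status' (how='inner') → 7 rows:
     status  price  qty
0  returned    165   11
1   pending     80   13
2   pending    127   13
3   pending    190   13
4  returned    239   11
5   pending    295   13
6   pending    213   13
group by status, sum of price:
status
pending     905
returned    404
Name: price, dtype: int64
reset_index():
     status  price
0   pending    905
1  returned    404
So mean() = 654.5.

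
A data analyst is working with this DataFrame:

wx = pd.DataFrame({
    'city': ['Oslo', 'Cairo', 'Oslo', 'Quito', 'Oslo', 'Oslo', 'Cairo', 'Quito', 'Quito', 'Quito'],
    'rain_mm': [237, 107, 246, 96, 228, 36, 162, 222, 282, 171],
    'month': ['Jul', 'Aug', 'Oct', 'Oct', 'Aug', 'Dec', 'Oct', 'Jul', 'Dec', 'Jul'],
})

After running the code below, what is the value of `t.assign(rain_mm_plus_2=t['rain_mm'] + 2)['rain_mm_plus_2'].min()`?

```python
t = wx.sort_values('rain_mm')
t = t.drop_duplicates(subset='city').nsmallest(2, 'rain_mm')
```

38

sort by rain_mm:
    city  rain_mm month
5   Oslo       36   Dec
3  Quito       96   Oct
1  Cairo      107   Aug
6  Cairo      162   Oct
9  Quito      171   Jul
7  Quito      222   Jul
4   Oslo      228   Aug
0   Oslo      237   Jul
2   Oslo      246   Oct
8  Quito      282   Dec
drop duplicate city (keep=first):
    city  rain_mm month
5   Oslo       36   Dec
3  Quito       96   Oct
1  Cairo      107   Aug
take 2 rows with smallest rain_mm:
    city  rain_mm month
5   Oslo       36   Dec
3  Quito       96   Oct
add column rain_mm_plus_2 = t['rain_mm'] + 2:
    city  rain_mm month  rain_mm_plus_2
5   Oslo       36   Dec              38
3  Quito       96   Oct              98
The min of column 'rain_mm_plus_2' is 38.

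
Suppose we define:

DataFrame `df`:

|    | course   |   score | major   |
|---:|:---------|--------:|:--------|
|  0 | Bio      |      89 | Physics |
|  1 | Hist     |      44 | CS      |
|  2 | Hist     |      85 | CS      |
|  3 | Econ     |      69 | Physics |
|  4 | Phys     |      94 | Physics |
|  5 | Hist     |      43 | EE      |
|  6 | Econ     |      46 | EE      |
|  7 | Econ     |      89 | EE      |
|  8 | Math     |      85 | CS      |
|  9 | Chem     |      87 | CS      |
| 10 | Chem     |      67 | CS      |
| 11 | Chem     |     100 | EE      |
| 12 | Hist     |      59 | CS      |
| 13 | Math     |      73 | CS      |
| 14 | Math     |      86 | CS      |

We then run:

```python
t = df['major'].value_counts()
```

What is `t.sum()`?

15

value_counts of major:
major
CS         8
EE         4
Physics    3
Name: count, dtype: int64
So sum() = 15.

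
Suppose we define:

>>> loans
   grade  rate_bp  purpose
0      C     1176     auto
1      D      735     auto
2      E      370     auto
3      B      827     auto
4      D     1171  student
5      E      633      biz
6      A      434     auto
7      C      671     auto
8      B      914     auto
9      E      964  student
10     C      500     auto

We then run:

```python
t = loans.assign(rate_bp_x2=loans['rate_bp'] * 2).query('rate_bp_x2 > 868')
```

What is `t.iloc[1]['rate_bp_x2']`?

add column rate_bp_x2 = loans['rate_bp'] * 2:
   grade  rate_bp  purpose  rate_bp_x2
0      C     1176     auto        2352
1      D      735     auto        1470
2      E      370     auto         740
3      B      827     auto        1654
4      D     1171  student        2342
5      E      633      biz        1266
6      A      434     auto         868
7      C      671     auto        1342
8      B      914     auto        1828
9      E      964  student        1928
10     C      500     auto        1000
filter rows where rate_bp_x2 > 868:
   grade  rate_bp  purpose  rate_bp_x2
0      C     1176     auto        2352
1      D      735     auto        1470
3      B      827     auto        1654
4      D     1171  student        2342
5      E      633      biz        1266
7      C      671     auto        1342
8      B      914     auto        1828
9      E      964  student        1928
10     C      500     auto        1000

1470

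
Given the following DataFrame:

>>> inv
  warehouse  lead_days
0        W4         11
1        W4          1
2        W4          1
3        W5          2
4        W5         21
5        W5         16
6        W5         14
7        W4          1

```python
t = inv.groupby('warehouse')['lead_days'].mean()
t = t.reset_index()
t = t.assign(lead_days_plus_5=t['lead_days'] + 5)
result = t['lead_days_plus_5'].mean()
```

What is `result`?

group by warehouse, mean of lead_days:
warehouse
W4     3.50
W5    13.25
Name: lead_days, dtype: float64
reset_index():
  warehouse  lead_days
0        W4       3.50
1        W5      13.25
add column lead_days_plus_5 = t['lead_days'] + 5:
  warehouse  lead_days  lead_days_plus_5
0        W4       3.50              8.50
1        W5      13.25             18.25

13.375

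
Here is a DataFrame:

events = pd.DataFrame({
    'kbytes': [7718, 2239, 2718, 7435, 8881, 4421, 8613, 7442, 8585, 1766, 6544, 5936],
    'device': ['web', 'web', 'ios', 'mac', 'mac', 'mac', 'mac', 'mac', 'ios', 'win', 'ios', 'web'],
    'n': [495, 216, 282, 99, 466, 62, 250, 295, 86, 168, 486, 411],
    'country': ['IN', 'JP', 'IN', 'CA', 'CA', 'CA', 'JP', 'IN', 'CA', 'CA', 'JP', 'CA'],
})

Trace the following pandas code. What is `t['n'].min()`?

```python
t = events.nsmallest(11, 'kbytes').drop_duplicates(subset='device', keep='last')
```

86

take 11 rows with smallest kbytes:
    kbytes device    n country
9     1766    win  168      CA
1     2239    web  216      JP
2     2718    ios  282      IN
5     4421    mac   62      CA
11    5936    web  411      CA
10    6544    ios  486      JP
3     7435    mac   99      CA
7     7442    mac  295      IN
0     7718    web  495      IN
8     8585    ios   86      CA
6     8613    mac  250      JP
drop duplicate device (keep=last):
   kbytes device    n country
9    1766    win  168      CA
0    7718    web  495      IN
8    8585    ios   86      CA
6    8613    mac  250      JP
Reading off the min of column 'n', we get 86.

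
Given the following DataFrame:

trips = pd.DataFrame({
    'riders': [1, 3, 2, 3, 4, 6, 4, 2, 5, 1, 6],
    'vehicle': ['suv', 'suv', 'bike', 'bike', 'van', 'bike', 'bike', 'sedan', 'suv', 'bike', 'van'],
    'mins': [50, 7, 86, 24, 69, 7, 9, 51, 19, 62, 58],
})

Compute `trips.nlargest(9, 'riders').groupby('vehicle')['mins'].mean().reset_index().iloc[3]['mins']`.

63.5

take 9 rows with largest riders:
    riders vehicle  mins
5        6    bike     7
10       6     van    58
8        5     suv    19
4        4     van    69
6        4    bike     9
1        3     suv     7
3        3    bike    24
2        2    bike    86
7        2   sedan    51
group by vehicle, mean of mins:
vehicle
bike     31.5
sedan    51.0
suv      13.0
van      63.5
Name: mins, dtype: float64
reset_index():
  vehicle  mins
0    bike  31.5
1   sedan  51.0
2     suv  13.0
3     van  63.5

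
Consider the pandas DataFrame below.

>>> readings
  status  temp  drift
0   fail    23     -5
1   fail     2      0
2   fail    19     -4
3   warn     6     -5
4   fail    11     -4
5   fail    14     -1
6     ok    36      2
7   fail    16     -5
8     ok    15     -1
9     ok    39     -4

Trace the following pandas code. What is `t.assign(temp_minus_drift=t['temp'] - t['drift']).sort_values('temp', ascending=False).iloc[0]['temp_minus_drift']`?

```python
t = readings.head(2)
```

take first 2 rows:
  status  temp  drift
0   fail    23     -5
1   fail     2      0
add column temp_minus_drift = t['temp'] - t['drift']:
  status  temp  drift  temp_minus_drift
0   fail    23     -5                28
1   fail     2      0                 2
sort by temp descending:
  status  temp  drift  temp_minus_drift
0   fail    23     -5                28
1   fail     2      0                 2
So iloc[0]['temp_minus_drift'] = 28.

28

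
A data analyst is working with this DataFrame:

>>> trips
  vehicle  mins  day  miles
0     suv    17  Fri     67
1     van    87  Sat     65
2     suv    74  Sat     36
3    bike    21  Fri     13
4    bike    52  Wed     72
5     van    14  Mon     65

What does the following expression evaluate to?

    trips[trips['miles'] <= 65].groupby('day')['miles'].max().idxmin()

Fri

filter rows where miles <= 65:
  vehicle  mins  day  miles
1     van    87  Sat     65
2     suv    74  Sat     36
3    bike    21  Fri     13
5     van    14  Mon     65
group by day, max of miles:
day
Fri    13
Mon    65
Sat    65
Name: miles, dtype: int64
The label with the smallest value is Fri.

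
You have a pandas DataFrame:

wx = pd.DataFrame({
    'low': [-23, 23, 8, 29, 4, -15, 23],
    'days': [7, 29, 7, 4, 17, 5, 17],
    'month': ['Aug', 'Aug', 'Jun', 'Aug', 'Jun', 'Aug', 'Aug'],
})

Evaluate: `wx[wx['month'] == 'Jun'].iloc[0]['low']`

filter rows where month == 'Jun':
   low  days month
2    8     7   Jun
4    4    17   Jun
So iloc[0]['low'] = 8.

8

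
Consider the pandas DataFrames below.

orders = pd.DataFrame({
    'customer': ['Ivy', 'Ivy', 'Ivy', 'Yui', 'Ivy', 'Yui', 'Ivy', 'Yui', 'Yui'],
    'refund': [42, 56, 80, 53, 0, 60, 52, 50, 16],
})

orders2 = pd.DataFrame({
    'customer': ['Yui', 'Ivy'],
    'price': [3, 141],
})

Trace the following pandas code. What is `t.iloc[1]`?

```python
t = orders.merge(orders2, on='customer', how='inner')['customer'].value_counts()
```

merge on 'customer' (how='inner') → 9 rows:
  customer  refund  price
0      Ivy      42    141
1      Ivy      56    141
2      Ivy      80    141
3      Yui      53      3
4      Ivy       0    141
5      Yui      60      3
6      Ivy      52    141
7      Yui      50      3
8      Yui      16      3
value_counts of customer:
customer
Ivy    5
Yui    4
Name: count, dtype: int64
The value at position 1 is 4.

4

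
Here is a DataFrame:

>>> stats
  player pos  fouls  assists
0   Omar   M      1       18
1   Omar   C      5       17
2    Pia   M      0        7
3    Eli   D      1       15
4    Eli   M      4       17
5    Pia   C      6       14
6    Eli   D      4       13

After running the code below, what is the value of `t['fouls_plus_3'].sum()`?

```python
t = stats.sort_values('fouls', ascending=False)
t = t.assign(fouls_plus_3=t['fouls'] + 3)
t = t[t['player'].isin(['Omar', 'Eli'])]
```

sort by fouls descending:
  player pos  fouls  assists
5    Pia   C      6       14
1   Omar   C      5       17
4    Eli   M      4       17
6    Eli   D      4       13
0   Omar   M      1       18
3    Eli   D      1       15
2    Pia   M      0        7
add column fouls_plus_3 = t['fouls'] + 3:
  player pos  fouls  assists  fouls_plus_3
5    Pia   C      6       14             9
1   Omar   C      5       17             8
4    Eli   M      4       17             7
6    Eli   D      4       13             7
0   Omar   M      1       18             4
3    Eli   D      1       15             4
2    Pia   M      0        7             3
filter rows where player in ['Omar', 'Eli']:
  player pos  fouls  assists  fouls_plus_3
1   Omar   C      5       17             8
4    Eli   M      4       17             7
6    Eli   D      4       13             7
0   Omar   M      1       18             4
3    Eli   D      1       15             4

30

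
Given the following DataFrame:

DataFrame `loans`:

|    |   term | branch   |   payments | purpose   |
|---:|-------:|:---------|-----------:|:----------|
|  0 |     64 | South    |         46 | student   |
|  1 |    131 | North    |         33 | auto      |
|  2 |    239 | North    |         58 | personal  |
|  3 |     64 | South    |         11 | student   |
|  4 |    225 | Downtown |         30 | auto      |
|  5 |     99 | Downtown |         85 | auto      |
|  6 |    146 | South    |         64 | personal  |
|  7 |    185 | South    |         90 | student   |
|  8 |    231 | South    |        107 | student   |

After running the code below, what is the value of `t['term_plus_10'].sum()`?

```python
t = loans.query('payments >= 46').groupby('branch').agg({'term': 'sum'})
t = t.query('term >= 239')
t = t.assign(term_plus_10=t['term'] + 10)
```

filter rows where payments >= 46:
   term    branch  payments   purpose
0    64     South        46   student
2   239     North        58  personal
5    99  Downtown        85      auto
6   146     South        64  personal
7   185     South        90   student
8   231     South       107   student
group by branch, sum of term:
          term
branch        
Downtown    99
North      239
South      626
filter rows where term >= 239:
        term
branch      
North    239
South    626
add column term_plus_10 = t['term'] + 10:
        term  term_plus_10
branch                    
North    239           249
South    626           636
Reading off the sum of column 'term_plus_10', we get 885.

885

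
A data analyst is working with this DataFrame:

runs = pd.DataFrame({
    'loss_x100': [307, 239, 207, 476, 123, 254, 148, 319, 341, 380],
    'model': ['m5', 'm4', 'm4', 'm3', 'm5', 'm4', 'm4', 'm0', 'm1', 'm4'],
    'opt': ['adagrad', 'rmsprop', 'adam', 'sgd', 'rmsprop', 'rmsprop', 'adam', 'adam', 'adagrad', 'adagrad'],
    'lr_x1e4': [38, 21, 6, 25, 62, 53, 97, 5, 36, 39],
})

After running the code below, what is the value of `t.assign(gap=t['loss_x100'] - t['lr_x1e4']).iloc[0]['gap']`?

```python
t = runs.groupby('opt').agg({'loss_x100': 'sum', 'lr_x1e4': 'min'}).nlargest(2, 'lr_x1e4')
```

group by opt: sum(loss_x100), min(lr_x1e4):
         loss_x100  lr_x1e4
opt                        
adagrad       1028       36
adam           674        5
rmsprop        616       21
sgd            476       25
take 2 rows with largest lr_x1e4:
         loss_x100  lr_x1e4
opt                        
adagrad       1028       36
sgd            476       25
add column gap = t['loss_x100'] - t['lr_x1e4']:
         loss_x100  lr_x1e4  gap
opt                             
adagrad       1028       36  992
sgd            476       25  451
value at position 0, column 'gap' → 992

992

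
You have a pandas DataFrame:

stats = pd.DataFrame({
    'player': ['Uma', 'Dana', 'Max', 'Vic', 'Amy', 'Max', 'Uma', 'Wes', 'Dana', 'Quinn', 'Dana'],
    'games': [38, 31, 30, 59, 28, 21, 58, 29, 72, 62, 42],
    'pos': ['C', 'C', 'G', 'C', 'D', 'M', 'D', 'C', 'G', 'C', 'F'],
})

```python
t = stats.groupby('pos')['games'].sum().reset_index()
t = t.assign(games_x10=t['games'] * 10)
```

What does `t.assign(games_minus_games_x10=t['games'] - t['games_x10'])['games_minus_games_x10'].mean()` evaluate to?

-846.0

group by pos, sum of games:
pos
C    219
D     86
F     42
G    102
M     21
Name: games, dtype: int64
reset_index():
  pos  games
0   C    219
1   D     86
2   F     42
3   G    102
4   M     21
add column games_x10 = t['games'] * 10:
  pos  games  games_x10
0   C    219       2190
1   D     86        860
2   F     42        420
3   G    102       1020
4   M     21        210
add column games_minus_games_x10 = t['games'] - t['games_x10']:
  pos  games  games_x10  games_minus_games_x10
0   C    219       2190                  -1971
1   D     86        860                   -774
2   F     42        420                   -378
3   G    102       1020                   -918
4   M     21        210                   -189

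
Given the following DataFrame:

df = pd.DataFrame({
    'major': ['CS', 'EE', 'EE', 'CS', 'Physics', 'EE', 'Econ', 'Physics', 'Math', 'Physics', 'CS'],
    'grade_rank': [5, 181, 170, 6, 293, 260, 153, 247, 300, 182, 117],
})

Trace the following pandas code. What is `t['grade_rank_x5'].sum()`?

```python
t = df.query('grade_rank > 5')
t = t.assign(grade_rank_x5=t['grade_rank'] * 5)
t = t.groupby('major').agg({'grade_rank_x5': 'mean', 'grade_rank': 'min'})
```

filter rows where grade_rank > 5:
      major  grade_rank
1        EE         181
2        EE         170
3        CS           6
4   Physics         293
5        EE         260
6      Econ         153
7   Physics         247
8      Math         300
9   Physics         182
10       CS         117
add column grade_rank_x5 = t['grade_rank'] * 5:
      major  grade_rank  grade_rank_x5
1        EE         181            905
2        EE         170            850
3        CS           6             30
4   Physics         293           1465
5        EE         260           1300
6      Econ         153            765
7   Physics         247           1235
8      Math         300           1500
9   Physics         182            910
10       CS         117            585
group by major: mean(grade_rank_x5), min(grade_rank):
         grade_rank_x5  grade_rank
major                             
CS          307.500000           6
EE         1018.333333         170
Econ        765.000000         153
Math       1500.000000         300
Physics    1203.333333         182
sum of column 'grade_rank_x5' → 4794.16666667

4794.16666667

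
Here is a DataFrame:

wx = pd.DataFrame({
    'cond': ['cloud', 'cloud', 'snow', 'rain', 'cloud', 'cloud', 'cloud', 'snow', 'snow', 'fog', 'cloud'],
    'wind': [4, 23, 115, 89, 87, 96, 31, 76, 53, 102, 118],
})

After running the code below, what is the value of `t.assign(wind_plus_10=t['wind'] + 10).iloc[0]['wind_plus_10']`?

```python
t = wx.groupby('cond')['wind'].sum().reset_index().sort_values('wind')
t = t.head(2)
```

99

group by cond, sum of wind:
cond
cloud    359
fog      102
rain      89
snow     244
Name: wind, dtype: int64
reset_index():
    cond  wind
0  cloud   359
1    fog   102
2   rain    89
3   snow   244
sort by wind:
    cond  wind
2   rain    89
1    fog   102
3   snow   244
0  cloud   359
take first 2 rows:
   cond  wind
2  rain    89
1   fog   102
add column wind_plus_10 = t['wind'] + 10:
   cond  wind  wind_plus_10
2  rain    89            99
1   fog   102           112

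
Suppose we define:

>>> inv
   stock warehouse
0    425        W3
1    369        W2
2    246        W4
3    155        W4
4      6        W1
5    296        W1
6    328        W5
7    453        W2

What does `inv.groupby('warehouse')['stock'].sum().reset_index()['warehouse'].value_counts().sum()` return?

5

group by warehouse, sum of stock:
warehouse
W1    302
W2    822
W3    425
W4    401
W5    328
Name: stock, dtype: int64
reset_index():
  warehouse  stock
0        W1    302
1        W2    822
2        W3    425
3        W4    401
4        W5    328
value_counts of warehouse:
warehouse
W1    1
W2    1
W3    1
W4    1
W5    1
Name: count, dtype: int64
Taking the sum of the resulting series gives 5.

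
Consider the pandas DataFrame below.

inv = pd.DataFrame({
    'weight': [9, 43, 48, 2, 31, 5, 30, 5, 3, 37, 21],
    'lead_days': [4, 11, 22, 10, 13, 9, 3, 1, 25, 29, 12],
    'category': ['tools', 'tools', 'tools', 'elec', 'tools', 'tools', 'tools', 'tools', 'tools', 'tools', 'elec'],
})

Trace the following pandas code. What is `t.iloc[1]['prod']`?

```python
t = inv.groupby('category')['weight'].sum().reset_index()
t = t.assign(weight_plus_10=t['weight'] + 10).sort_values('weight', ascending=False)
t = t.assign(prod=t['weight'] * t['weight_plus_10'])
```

759

group by category, sum of weight:
category
elec      23
tools    211
Name: weight, dtype: int64
reset_index():
  category  weight
0     elec      23
1    tools     211
add column weight_plus_10 = t['weight'] + 10:
  category  weight  weight_plus_10
0     elec      23              33
1    tools     211             221
sort by weight descending:
  category  weight  weight_plus_10
1    tools     211             221
0     elec      23              33
add column prod = t['weight'] * t['weight_plus_10']:
  category  weight  weight_plus_10   prod
1    tools     211             221  46631
0     elec      23              33    759
So iloc[1]['prod'] = 759.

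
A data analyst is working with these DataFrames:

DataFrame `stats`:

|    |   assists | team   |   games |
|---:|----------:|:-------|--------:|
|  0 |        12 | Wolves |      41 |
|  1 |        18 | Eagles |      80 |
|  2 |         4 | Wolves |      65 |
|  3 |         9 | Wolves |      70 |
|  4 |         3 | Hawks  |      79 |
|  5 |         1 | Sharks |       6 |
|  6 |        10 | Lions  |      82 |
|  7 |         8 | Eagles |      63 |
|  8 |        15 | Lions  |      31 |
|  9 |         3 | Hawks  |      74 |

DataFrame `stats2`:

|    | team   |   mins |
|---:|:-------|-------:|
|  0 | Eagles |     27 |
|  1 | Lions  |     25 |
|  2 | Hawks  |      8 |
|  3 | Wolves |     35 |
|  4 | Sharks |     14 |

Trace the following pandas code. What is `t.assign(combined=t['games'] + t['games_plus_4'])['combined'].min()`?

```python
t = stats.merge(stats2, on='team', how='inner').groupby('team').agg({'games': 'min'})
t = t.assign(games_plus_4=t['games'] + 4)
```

merge on 'team' (how='inner') → 10 rows:
   assists    team  games  mins
0       12  Wolves     41    35
1       18  Eagles     80    27
2        4  Wolves     65    35
3        9  Wolves     70    35
4        3   Hawks     79     8
5        1  Sharks      6    14
6       10   Lions     82    25
7        8  Eagles     63    27
8       15   Lions     31    25
9        3   Hawks     74     8
group by team, min of games:
        games
team         
Eagles     63
Hawks      74
Lions      31
Sharks      6
Wolves     41
add column games_plus_4 = t['games'] + 4:
        games  games_plus_4
team                       
Eagles     63            67
Hawks      74            78
Lions      31            35
Sharks      6            10
Wolves     41            45
add column combined = t['games'] + t['games_plus_4']:
        games  games_plus_4  combined
team                                 
Eagles     63            67       130
Hawks      74            78       152
Lions      31            35        66
Sharks      6            10        16
Wolves     41            45        86
Finally, min of column 'combined' = 16.

16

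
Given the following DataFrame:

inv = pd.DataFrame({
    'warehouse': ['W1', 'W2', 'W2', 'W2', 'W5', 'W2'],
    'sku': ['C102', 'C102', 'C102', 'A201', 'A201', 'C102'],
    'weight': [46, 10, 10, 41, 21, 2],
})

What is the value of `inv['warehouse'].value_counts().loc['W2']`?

4

value_counts of warehouse:
warehouse
W2    4
W1    1
W5    1
Name: count, dtype: int64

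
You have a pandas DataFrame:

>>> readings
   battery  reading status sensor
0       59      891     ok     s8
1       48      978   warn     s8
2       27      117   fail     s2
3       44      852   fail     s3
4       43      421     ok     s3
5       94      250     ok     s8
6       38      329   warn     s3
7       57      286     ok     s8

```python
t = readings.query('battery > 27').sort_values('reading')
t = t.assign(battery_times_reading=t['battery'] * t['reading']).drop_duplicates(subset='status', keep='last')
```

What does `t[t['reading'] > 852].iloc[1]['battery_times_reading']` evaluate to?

filter rows where battery > 27:
   battery  reading status sensor
0       59      891     ok     s8
1       48      978   warn     s8
3       44      852   fail     s3
4       43      421     ok     s3
5       94      250     ok     s8
6       38      329   warn     s3
7       57      286     ok     s8
sort by reading:
   battery  reading status sensor
5       94      250     ok     s8
7       57      286     ok     s8
6       38      329   warn     s3
4       43      421     ok     s3
3       44      852   fail     s3
0       59      891     ok     s8
1       48      978   warn     s8
add column battery_times_reading = t['battery'] * t['reading']:
   battery  reading status sensor  battery_times_reading
5       94      250     ok     s8                  23500
7       57      286     ok     s8                  16302
6       38      329   warn     s3                  12502
4       43      421     ok     s3                  18103
3       44      852   fail     s3                  37488
0       59      891     ok     s8                  52569
1       48      978   warn     s8                  46944
drop duplicate status (keep=last):
   battery  reading status sensor  battery_times_reading
3       44      852   fail     s3                  37488
0       59      891     ok     s8                  52569
1       48      978   warn     s8                  46944
filter rows where reading > 852:
   battery  reading status sensor  battery_times_reading
0       59      891     ok     s8                  52569
1       48      978   warn     s8                  46944
Reading off the value at position 1, column 'battery_times_reading', we get 46944.

46944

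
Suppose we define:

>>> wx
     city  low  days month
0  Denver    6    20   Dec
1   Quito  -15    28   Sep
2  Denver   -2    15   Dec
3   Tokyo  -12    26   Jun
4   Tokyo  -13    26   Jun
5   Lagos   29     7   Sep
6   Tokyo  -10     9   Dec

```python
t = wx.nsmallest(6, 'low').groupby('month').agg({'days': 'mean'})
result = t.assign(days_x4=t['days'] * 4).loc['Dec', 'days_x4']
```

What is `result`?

58.6666666667

take 6 rows with smallest low:
     city  low  days month
1   Quito  -15    28   Sep
4   Tokyo  -13    26   Jun
3   Tokyo  -12    26   Jun
6   Tokyo  -10     9   Dec
2  Denver   -2    15   Dec
0  Denver    6    20   Dec
group by month, mean of days:
            days
month           
Dec    14.666667
Jun    26.000000
Sep    28.000000
add column days_x4 = t['days'] * 4:
            days     days_x4
month                       
Dec    14.666667   58.666667
Jun    26.000000  104.000000
Sep    28.000000  112.000000
Taking the value at row 'Dec', column 'days_x4' gives 58.6666666667.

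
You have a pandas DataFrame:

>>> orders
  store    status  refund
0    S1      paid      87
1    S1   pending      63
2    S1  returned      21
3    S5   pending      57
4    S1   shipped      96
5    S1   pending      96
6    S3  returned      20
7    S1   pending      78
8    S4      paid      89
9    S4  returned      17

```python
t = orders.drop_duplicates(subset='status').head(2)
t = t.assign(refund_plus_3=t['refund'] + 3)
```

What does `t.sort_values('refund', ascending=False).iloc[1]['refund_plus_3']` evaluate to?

drop duplicate status (keep=first):
  store    status  refund
0    S1      paid      87
1    S1   pending      63
2    S1  returned      21
4    S1   shipped      96
take first 2 rows:
  store   status  refund
0    S1     paid      87
1    S1  pending      63
add column refund_plus_3 = t['refund'] + 3:
  store   status  refund  refund_plus_3
0    S1     paid      87             90
1    S1  pending      63             66
sort by refund descending:
  store   status  refund  refund_plus_3
0    S1     paid      87             90
1    S1  pending      63             66

66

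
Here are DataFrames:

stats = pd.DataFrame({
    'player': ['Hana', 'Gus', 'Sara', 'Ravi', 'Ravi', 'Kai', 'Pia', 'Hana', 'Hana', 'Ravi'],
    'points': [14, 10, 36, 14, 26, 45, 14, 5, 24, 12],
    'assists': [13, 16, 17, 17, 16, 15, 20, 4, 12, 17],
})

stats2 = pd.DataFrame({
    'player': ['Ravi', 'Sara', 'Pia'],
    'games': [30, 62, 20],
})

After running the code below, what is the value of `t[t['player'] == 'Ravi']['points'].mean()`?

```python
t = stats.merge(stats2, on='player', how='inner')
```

17.3333333333

merge on 'player' (how='inner') → 5 rows:
  player  points  assists  games
0   Sara      36       17     62
1   Ravi      14       17     30
2   Ravi      26       16     30
3    Pia      14       20     20
4   Ravi      12       17     30
filter rows where player == 'Ravi':
  player  points  assists  games
1   Ravi      14       17     30
2   Ravi      26       16     30
4   Ravi      12       17     30
So mean() = 17.3333333333.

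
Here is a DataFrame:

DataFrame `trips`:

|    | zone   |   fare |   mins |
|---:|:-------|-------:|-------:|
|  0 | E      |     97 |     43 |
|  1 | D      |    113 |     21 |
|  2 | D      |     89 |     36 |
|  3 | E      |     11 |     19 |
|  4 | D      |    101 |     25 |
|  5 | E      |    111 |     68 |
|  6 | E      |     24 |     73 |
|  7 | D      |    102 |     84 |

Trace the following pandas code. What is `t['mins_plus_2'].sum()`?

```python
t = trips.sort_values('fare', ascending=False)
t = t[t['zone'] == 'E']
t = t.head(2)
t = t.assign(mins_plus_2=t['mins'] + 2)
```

115

sort by fare descending:
  zone  fare  mins
1    D   113    21
5    E   111    68
7    D   102    84
4    D   101    25
0    E    97    43
2    D    89    36
6    E    24    73
3    E    11    19
filter rows where zone == 'E':
  zone  fare  mins
5    E   111    68
0    E    97    43
6    E    24    73
3    E    11    19
take first 2 rows:
  zone  fare  mins
5    E   111    68
0    E    97    43
add column mins_plus_2 = t['mins'] + 2:
  zone  fare  mins  mins_plus_2
5    E   111    68           70
0    E    97    43           45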